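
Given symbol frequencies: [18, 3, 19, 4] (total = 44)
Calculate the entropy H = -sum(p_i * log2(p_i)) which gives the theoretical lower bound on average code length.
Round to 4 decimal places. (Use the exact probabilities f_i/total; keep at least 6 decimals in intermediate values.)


Per-symbol terms -p_i * log2(p_i) with p_i = f_i/44:
  p = 18/44 = 0.409091: log2(p) = -1.289507, -p*log2(p) = 0.527525
  p = 3/44 = 0.068182: log2(p) = -3.874469, -p*log2(p) = 0.264168
  p = 19/44 = 0.431818: log2(p) = -1.211504, -p*log2(p) = 0.523149
  p = 4/44 = 0.090909: log2(p) = -3.459432, -p*log2(p) = 0.314494
H = 0.527525 + 0.264168 + 0.523149 + 0.314494 = 1.629336

H = 1.6293 bits/symbol


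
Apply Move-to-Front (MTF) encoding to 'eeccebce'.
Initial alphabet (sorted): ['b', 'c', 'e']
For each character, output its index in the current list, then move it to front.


MTF encoding:
'e': index 2 in ['b', 'c', 'e'] -> ['e', 'b', 'c']
'e': index 0 in ['e', 'b', 'c'] -> ['e', 'b', 'c']
'c': index 2 in ['e', 'b', 'c'] -> ['c', 'e', 'b']
'c': index 0 in ['c', 'e', 'b'] -> ['c', 'e', 'b']
'e': index 1 in ['c', 'e', 'b'] -> ['e', 'c', 'b']
'b': index 2 in ['e', 'c', 'b'] -> ['b', 'e', 'c']
'c': index 2 in ['b', 'e', 'c'] -> ['c', 'b', 'e']
'e': index 2 in ['c', 'b', 'e'] -> ['e', 'c', 'b']


Output: [2, 0, 2, 0, 1, 2, 2, 2]


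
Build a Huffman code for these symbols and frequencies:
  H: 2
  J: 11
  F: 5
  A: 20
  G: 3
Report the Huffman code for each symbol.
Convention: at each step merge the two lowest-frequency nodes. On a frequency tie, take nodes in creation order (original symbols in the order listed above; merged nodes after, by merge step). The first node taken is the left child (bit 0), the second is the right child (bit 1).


Huffman tree construction:
Step 1: Merge H(2) + G(3) = 5
Step 2: Merge F(5) + (H+G)(5) = 10
Step 3: Merge (F+(H+G))(10) + J(11) = 21
Step 4: Merge A(20) + ((F+(H+G))+J)(21) = 41
Read each symbol's code off the tree from the root (left child = 0, right child = 1).

Codes:
  H: 1010 (length 4)
  J: 11 (length 2)
  F: 100 (length 3)
  A: 0 (length 1)
  G: 1011 (length 4)
Average code length: 77/41 = 1.8780 bits/symbol


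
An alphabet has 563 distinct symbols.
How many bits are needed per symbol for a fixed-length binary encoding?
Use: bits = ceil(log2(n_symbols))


log2(563) = 9.137
Bracket: 2^9 = 512 < 563 <= 2^10 = 1024
So ceil(log2(563)) = 10

bits = ceil(log2(563)) = ceil(9.137) = 10 bits


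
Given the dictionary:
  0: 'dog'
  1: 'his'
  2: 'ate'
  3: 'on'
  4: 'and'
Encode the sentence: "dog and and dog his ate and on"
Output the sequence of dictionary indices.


Look up each word in the dictionary:
  'dog' -> 0
  'and' -> 4
  'and' -> 4
  'dog' -> 0
  'his' -> 1
  'ate' -> 2
  'and' -> 4
  'on' -> 3

Encoded: [0, 4, 4, 0, 1, 2, 4, 3]


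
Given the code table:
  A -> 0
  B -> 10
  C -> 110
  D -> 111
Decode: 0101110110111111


Decoding:
0 -> A
10 -> B
111 -> D
0 -> A
110 -> C
111 -> D
111 -> D


Result: ABDACDD


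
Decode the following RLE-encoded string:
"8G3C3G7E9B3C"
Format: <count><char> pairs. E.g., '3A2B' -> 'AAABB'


Expanding each <count><char> pair:
  8G -> 'GGGGGGGG'
  3C -> 'CCC'
  3G -> 'GGG'
  7E -> 'EEEEEEE'
  9B -> 'BBBBBBBBB'
  3C -> 'CCC'

Decoded = GGGGGGGGCCCGGGEEEEEEEBBBBBBBBBCCC


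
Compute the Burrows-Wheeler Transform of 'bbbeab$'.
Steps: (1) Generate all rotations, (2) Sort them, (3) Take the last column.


Rotations (sorted):
  0: $bbbeab -> last char: b
  1: ab$bbbe -> last char: e
  2: b$bbbea -> last char: a
  3: bbbeab$ -> last char: $
  4: bbeab$b -> last char: b
  5: beab$bb -> last char: b
  6: eab$bbb -> last char: b


BWT = bea$bbb


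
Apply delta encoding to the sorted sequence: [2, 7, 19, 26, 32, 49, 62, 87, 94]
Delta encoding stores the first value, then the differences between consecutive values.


First value: 2
Deltas:
  7 - 2 = 5
  19 - 7 = 12
  26 - 19 = 7
  32 - 26 = 6
  49 - 32 = 17
  62 - 49 = 13
  87 - 62 = 25
  94 - 87 = 7


Delta encoded: [2, 5, 12, 7, 6, 17, 13, 25, 7]


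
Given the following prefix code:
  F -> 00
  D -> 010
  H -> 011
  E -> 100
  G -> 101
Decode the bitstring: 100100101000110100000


Decoding step by step:
Bits 100 -> E
Bits 100 -> E
Bits 101 -> G
Bits 00 -> F
Bits 011 -> H
Bits 010 -> D
Bits 00 -> F
Bits 00 -> F


Decoded message: EEGFHDFF


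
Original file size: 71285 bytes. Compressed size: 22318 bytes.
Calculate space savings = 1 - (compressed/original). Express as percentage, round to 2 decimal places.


ratio = compressed/original = 22318/71285 = 0.313081
savings = 1 - ratio = 1 - 0.313081 = 0.686919
as a percentage: 0.686919 * 100 = 68.69%

Space savings = 1 - 22318/71285 = 68.69%


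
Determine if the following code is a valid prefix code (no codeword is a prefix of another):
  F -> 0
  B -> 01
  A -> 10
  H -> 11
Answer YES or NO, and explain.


Checking each pair (does one codeword prefix another?):
  F='0' vs B='01': prefix -- VIOLATION

NO -- this is NOT a valid prefix code. F (0) is a prefix of B (01).


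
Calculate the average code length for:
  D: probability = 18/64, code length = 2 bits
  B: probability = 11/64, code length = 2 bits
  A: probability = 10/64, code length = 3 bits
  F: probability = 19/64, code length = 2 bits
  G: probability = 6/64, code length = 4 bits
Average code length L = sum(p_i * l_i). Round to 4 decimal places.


Weighted contributions p_i * l_i:
  D: (18/64) * 2 = 36/64
  B: (11/64) * 2 = 22/64
  A: (10/64) * 3 = 30/64
  F: (19/64) * 2 = 38/64
  G: (6/64) * 4 = 24/64
Sum = (36 + 22 + 30 + 38 + 24)/64 = 150/64

L = 150/64 = 2.3438 bits/symbol


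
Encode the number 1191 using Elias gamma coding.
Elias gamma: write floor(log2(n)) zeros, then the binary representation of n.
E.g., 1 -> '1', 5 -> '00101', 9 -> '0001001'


num_bits = floor(log2(1191)) + 1 = 11
leading_zeros = num_bits - 1 = 10
binary(1191) = 10010100111

Elias gamma(1191) = '0000000000' + '10010100111' = 000000000010010100111 (21 bits)


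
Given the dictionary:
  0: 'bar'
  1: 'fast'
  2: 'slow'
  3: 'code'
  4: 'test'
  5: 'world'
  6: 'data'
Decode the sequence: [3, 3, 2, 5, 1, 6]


Look up each index in the dictionary:
  3 -> 'code'
  3 -> 'code'
  2 -> 'slow'
  5 -> 'world'
  1 -> 'fast'
  6 -> 'data'

Decoded: "code code slow world fast data"


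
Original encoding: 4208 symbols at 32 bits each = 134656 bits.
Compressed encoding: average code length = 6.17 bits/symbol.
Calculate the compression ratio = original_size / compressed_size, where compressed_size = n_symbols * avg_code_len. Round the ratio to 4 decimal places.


original_size = n_symbols * orig_bits = 4208 * 32 = 134656 bits
compressed_size = n_symbols * avg_code_len = 4208 * 6.17 = 25963.36 bits
ratio = original_size / compressed_size = 134656 / 25963.36 = 5.1864

Compression ratio = 5.1864


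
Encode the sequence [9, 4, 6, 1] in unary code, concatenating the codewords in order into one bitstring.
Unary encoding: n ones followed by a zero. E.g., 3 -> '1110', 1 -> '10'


Encode each number as n ones followed by a terminating 0:
  9 -> 1111111110 (10 bits)
  4 -> 11110 (5 bits)
  6 -> 1111110 (7 bits)
  1 -> 10 (2 bits)
Total length = 10 + 5 + 7 + 2 = 24 bits.

Unary([9, 4, 6, 1]) = 111111111011110111111010 (24 bits)


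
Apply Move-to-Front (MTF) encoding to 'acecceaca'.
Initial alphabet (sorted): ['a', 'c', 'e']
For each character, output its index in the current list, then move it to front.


MTF encoding:
'a': index 0 in ['a', 'c', 'e'] -> ['a', 'c', 'e']
'c': index 1 in ['a', 'c', 'e'] -> ['c', 'a', 'e']
'e': index 2 in ['c', 'a', 'e'] -> ['e', 'c', 'a']
'c': index 1 in ['e', 'c', 'a'] -> ['c', 'e', 'a']
'c': index 0 in ['c', 'e', 'a'] -> ['c', 'e', 'a']
'e': index 1 in ['c', 'e', 'a'] -> ['e', 'c', 'a']
'a': index 2 in ['e', 'c', 'a'] -> ['a', 'e', 'c']
'c': index 2 in ['a', 'e', 'c'] -> ['c', 'a', 'e']
'a': index 1 in ['c', 'a', 'e'] -> ['a', 'c', 'e']


Output: [0, 1, 2, 1, 0, 1, 2, 2, 1]


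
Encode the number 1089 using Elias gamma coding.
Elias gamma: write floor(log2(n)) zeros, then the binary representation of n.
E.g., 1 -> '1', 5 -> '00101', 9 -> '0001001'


num_bits = floor(log2(1089)) + 1 = 11
leading_zeros = num_bits - 1 = 10
binary(1089) = 10001000001

Elias gamma(1089) = '0000000000' + '10001000001' = 000000000010001000001 (21 bits)


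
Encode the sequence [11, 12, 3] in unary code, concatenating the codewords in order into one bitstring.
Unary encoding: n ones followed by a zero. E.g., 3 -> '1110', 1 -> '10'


Encode each number as n ones followed by a terminating 0:
  11 -> 111111111110 (12 bits)
  12 -> 1111111111110 (13 bits)
  3 -> 1110 (4 bits)
Total length = 12 + 13 + 4 = 29 bits.

Unary([11, 12, 3]) = 11111111111011111111111101110 (29 bits)


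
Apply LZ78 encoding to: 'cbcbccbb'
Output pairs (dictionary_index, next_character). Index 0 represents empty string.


LZ78 encoding steps:
Dictionary: {0: ''}
Step 1: w='' (idx 0), next='c' -> output (0, 'c'), add 'c' as idx 1
Step 2: w='' (idx 0), next='b' -> output (0, 'b'), add 'b' as idx 2
Step 3: w='c' (idx 1), next='b' -> output (1, 'b'), add 'cb' as idx 3
Step 4: w='c' (idx 1), next='c' -> output (1, 'c'), add 'cc' as idx 4
Step 5: w='b' (idx 2), next='b' -> output (2, 'b'), add 'bb' as idx 5


Encoded: [(0, 'c'), (0, 'b'), (1, 'b'), (1, 'c'), (2, 'b')]


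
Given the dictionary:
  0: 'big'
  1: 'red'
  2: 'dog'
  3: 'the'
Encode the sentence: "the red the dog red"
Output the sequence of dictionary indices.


Look up each word in the dictionary:
  'the' -> 3
  'red' -> 1
  'the' -> 3
  'dog' -> 2
  'red' -> 1

Encoded: [3, 1, 3, 2, 1]


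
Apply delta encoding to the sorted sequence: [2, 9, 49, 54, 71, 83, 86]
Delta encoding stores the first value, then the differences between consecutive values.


First value: 2
Deltas:
  9 - 2 = 7
  49 - 9 = 40
  54 - 49 = 5
  71 - 54 = 17
  83 - 71 = 12
  86 - 83 = 3


Delta encoded: [2, 7, 40, 5, 17, 12, 3]


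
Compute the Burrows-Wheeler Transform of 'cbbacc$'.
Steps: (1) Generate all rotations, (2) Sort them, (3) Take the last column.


Rotations (sorted):
  0: $cbbacc -> last char: c
  1: acc$cbb -> last char: b
  2: bacc$cb -> last char: b
  3: bbacc$c -> last char: c
  4: c$cbbac -> last char: c
  5: cbbacc$ -> last char: $
  6: cc$cbba -> last char: a


BWT = cbbcc$a


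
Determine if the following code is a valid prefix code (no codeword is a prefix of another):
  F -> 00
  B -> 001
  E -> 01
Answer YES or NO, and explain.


Checking each pair (does one codeword prefix another?):
  F='00' vs B='001': prefix -- VIOLATION

NO -- this is NOT a valid prefix code. F (00) is a prefix of B (001).


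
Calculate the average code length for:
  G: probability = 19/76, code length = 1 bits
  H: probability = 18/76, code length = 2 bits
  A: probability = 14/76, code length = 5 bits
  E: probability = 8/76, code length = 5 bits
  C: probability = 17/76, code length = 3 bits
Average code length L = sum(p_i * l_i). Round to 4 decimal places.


Weighted contributions p_i * l_i:
  G: (19/76) * 1 = 19/76
  H: (18/76) * 2 = 36/76
  A: (14/76) * 5 = 70/76
  E: (8/76) * 5 = 40/76
  C: (17/76) * 3 = 51/76
Sum = (19 + 36 + 70 + 40 + 51)/76 = 216/76

L = 216/76 = 2.8421 bits/symbol


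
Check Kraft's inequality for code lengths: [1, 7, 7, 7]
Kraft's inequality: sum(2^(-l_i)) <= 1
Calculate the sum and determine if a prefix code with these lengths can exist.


Sum = 2^(-1) + 2^(-7) + 2^(-7) + 2^(-7)
    = 0.5 + 0.0078125 + 0.0078125 + 0.0078125
    = 67/128 = 0.5234375
Since 0.5234375 <= 1, Kraft's inequality IS satisfied.
A prefix code with these lengths CAN exist.

Kraft sum = 0.5234375. Satisfied.


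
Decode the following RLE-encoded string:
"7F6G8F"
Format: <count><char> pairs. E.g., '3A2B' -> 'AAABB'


Expanding each <count><char> pair:
  7F -> 'FFFFFFF'
  6G -> 'GGGGGG'
  8F -> 'FFFFFFFF'

Decoded = FFFFFFFGGGGGGFFFFFFFF


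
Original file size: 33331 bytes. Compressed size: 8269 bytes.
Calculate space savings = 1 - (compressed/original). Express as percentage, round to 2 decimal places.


ratio = compressed/original = 8269/33331 = 0.248087
savings = 1 - ratio = 1 - 0.248087 = 0.751913
as a percentage: 0.751913 * 100 = 75.19%

Space savings = 1 - 8269/33331 = 75.19%


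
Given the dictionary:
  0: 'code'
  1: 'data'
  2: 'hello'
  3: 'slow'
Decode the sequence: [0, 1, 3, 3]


Look up each index in the dictionary:
  0 -> 'code'
  1 -> 'data'
  3 -> 'slow'
  3 -> 'slow'

Decoded: "code data slow slow"


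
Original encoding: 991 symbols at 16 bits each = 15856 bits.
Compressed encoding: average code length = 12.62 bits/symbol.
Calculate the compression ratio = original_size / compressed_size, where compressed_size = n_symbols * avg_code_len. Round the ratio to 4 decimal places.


original_size = n_symbols * orig_bits = 991 * 16 = 15856 bits
compressed_size = n_symbols * avg_code_len = 991 * 12.62 = 12506.42 bits
ratio = original_size / compressed_size = 15856 / 12506.42 = 1.2678

Compression ratio = 1.2678


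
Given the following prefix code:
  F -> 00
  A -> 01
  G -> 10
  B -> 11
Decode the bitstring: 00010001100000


Decoding step by step:
Bits 00 -> F
Bits 01 -> A
Bits 00 -> F
Bits 01 -> A
Bits 10 -> G
Bits 00 -> F
Bits 00 -> F


Decoded message: FAFAGFF


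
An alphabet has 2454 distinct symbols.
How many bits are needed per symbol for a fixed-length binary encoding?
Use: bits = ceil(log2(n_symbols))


log2(2454) = 11.2609
Bracket: 2^11 = 2048 < 2454 <= 2^12 = 4096
So ceil(log2(2454)) = 12

bits = ceil(log2(2454)) = ceil(11.2609) = 12 bits


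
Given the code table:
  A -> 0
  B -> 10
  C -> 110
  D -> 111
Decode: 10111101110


Decoding:
10 -> B
111 -> D
10 -> B
111 -> D
0 -> A


Result: BDBDA


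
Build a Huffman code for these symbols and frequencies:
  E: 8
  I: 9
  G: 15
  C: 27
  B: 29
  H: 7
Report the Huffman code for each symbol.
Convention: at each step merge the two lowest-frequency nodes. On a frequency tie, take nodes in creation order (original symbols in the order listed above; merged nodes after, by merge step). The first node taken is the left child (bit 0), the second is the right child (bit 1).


Huffman tree construction:
Step 1: Merge H(7) + E(8) = 15
Step 2: Merge I(9) + G(15) = 24
Step 3: Merge (H+E)(15) + (I+G)(24) = 39
Step 4: Merge C(27) + B(29) = 56
Step 5: Merge ((H+E)+(I+G))(39) + (C+B)(56) = 95
Read each symbol's code off the tree from the root (left child = 0, right child = 1).

Codes:
  E: 001 (length 3)
  I: 010 (length 3)
  G: 011 (length 3)
  C: 10 (length 2)
  B: 11 (length 2)
  H: 000 (length 3)
Average code length: 229/95 = 2.4105 bits/symbol


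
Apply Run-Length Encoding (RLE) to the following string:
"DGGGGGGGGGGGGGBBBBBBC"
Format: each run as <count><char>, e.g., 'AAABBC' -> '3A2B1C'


Scanning runs left to right:
  i=0: run of 'D' x 1 -> '1D'
  i=1: run of 'G' x 13 -> '13G'
  i=14: run of 'B' x 6 -> '6B'
  i=20: run of 'C' x 1 -> '1C'

RLE = 1D13G6B1C


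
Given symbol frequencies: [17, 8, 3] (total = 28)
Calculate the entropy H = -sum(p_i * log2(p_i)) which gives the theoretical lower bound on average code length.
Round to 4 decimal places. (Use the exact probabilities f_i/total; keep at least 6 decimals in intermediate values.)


Per-symbol terms -p_i * log2(p_i) with p_i = f_i/28:
  p = 17/28 = 0.607143: log2(p) = -0.719892, -p*log2(p) = 0.437077
  p = 8/28 = 0.285714: log2(p) = -1.807355, -p*log2(p) = 0.516387
  p = 3/28 = 0.107143: log2(p) = -3.222392, -p*log2(p) = 0.345256
H = 0.437077 + 0.516387 + 0.345256 = 1.298720

H = 1.2987 bits/symbol


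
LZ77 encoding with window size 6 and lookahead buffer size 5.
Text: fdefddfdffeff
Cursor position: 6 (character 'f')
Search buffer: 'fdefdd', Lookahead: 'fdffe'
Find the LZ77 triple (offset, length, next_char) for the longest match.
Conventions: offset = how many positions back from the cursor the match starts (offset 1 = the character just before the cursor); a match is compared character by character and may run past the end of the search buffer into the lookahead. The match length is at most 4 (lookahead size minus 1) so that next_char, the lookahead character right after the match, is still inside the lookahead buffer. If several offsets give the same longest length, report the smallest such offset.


Try each offset into the search buffer:
  offset=1 (pos 5, char 'd'): match length 0
  offset=2 (pos 4, char 'd'): match length 0
  offset=3 (pos 3, char 'f'): match length 2
  offset=4 (pos 2, char 'e'): match length 0
  offset=5 (pos 1, char 'd'): match length 0
  offset=6 (pos 0, char 'f'): match length 2
Longest match has length 2, found at offsets 3, 6; take the smallest, offset 3.
next_char = character at position 6 + 2 = 8 -> 'f'

Best match: offset=3, length=2 (matching 'fd' starting at position 3)
LZ77 triple: (3, 2, 'f')


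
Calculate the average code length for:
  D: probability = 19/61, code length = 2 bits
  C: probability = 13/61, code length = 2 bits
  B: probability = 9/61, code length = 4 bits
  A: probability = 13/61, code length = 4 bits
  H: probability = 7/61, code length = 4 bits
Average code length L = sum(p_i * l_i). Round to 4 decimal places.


Weighted contributions p_i * l_i:
  D: (19/61) * 2 = 38/61
  C: (13/61) * 2 = 26/61
  B: (9/61) * 4 = 36/61
  A: (13/61) * 4 = 52/61
  H: (7/61) * 4 = 28/61
Sum = (38 + 26 + 36 + 52 + 28)/61 = 180/61

L = 180/61 = 2.9508 bits/symbol


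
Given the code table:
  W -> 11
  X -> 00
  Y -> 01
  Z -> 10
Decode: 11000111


Decoding:
11 -> W
00 -> X
01 -> Y
11 -> W


Result: WXYW


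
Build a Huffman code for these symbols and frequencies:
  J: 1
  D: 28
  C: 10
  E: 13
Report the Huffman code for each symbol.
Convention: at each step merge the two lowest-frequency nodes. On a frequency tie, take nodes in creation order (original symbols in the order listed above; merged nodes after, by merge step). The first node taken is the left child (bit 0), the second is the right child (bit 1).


Huffman tree construction:
Step 1: Merge J(1) + C(10) = 11
Step 2: Merge (J+C)(11) + E(13) = 24
Step 3: Merge ((J+C)+E)(24) + D(28) = 52
Read each symbol's code off the tree from the root (left child = 0, right child = 1).

Codes:
  J: 000 (length 3)
  D: 1 (length 1)
  C: 001 (length 3)
  E: 01 (length 2)
Average code length: 87/52 = 1.6731 bits/symbol


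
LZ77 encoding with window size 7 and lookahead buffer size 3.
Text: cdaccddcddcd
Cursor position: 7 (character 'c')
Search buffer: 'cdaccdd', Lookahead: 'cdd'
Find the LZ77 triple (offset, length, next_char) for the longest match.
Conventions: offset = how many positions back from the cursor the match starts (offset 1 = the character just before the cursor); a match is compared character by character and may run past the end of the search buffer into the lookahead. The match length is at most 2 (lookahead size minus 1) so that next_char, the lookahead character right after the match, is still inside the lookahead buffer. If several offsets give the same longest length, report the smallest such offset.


Try each offset into the search buffer:
  offset=1 (pos 6, char 'd'): match length 0
  offset=2 (pos 5, char 'd'): match length 0
  offset=3 (pos 4, char 'c'): match length 2
  offset=4 (pos 3, char 'c'): match length 1
  offset=5 (pos 2, char 'a'): match length 0
  offset=6 (pos 1, char 'd'): match length 0
  offset=7 (pos 0, char 'c'): match length 2
Longest match has length 2, found at offsets 3, 7; take the smallest, offset 3.
next_char = character at position 7 + 2 = 9 -> 'd'

Best match: offset=3, length=2 (matching 'cd' starting at position 4)
LZ77 triple: (3, 2, 'd')


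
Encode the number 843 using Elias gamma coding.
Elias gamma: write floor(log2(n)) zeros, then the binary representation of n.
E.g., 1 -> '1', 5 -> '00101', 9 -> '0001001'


num_bits = floor(log2(843)) + 1 = 10
leading_zeros = num_bits - 1 = 9
binary(843) = 1101001011

Elias gamma(843) = '000000000' + '1101001011' = 0000000001101001011 (19 bits)


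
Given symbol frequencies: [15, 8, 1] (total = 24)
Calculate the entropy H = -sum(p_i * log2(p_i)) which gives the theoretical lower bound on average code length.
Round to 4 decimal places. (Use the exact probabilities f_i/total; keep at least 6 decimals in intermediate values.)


Per-symbol terms -p_i * log2(p_i) with p_i = f_i/24:
  p = 15/24 = 0.625000: log2(p) = -0.678072, -p*log2(p) = 0.423795
  p = 8/24 = 0.333333: log2(p) = -1.584963, -p*log2(p) = 0.528321
  p = 1/24 = 0.041667: log2(p) = -4.584963, -p*log2(p) = 0.191040
H = 0.423795 + 0.528321 + 0.191040 = 1.143156

H = 1.1432 bits/symbol


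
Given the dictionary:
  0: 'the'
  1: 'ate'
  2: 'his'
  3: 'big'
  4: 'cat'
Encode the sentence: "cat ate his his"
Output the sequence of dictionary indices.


Look up each word in the dictionary:
  'cat' -> 4
  'ate' -> 1
  'his' -> 2
  'his' -> 2

Encoded: [4, 1, 2, 2]


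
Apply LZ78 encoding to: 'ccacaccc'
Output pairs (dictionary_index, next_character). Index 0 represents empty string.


LZ78 encoding steps:
Dictionary: {0: ''}
Step 1: w='' (idx 0), next='c' -> output (0, 'c'), add 'c' as idx 1
Step 2: w='c' (idx 1), next='a' -> output (1, 'a'), add 'ca' as idx 2
Step 3: w='ca' (idx 2), next='c' -> output (2, 'c'), add 'cac' as idx 3
Step 4: w='c' (idx 1), next='c' -> output (1, 'c'), add 'cc' as idx 4


Encoded: [(0, 'c'), (1, 'a'), (2, 'c'), (1, 'c')]


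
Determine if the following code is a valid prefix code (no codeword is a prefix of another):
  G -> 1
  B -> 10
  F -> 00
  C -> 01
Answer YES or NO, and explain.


Checking each pair (does one codeword prefix another?):
  G='1' vs B='10': prefix -- VIOLATION

NO -- this is NOT a valid prefix code. G (1) is a prefix of B (10).


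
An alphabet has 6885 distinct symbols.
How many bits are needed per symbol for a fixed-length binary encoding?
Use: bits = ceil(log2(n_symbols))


log2(6885) = 12.7492
Bracket: 2^12 = 4096 < 6885 <= 2^13 = 8192
So ceil(log2(6885)) = 13

bits = ceil(log2(6885)) = ceil(12.7492) = 13 bits


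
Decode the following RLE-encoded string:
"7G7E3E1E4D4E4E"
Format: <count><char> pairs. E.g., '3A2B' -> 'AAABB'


Expanding each <count><char> pair:
  7G -> 'GGGGGGG'
  7E -> 'EEEEEEE'
  3E -> 'EEE'
  1E -> 'E'
  4D -> 'DDDD'
  4E -> 'EEEE'
  4E -> 'EEEE'

Decoded = GGGGGGGEEEEEEEEEEEDDDDEEEEEEEE


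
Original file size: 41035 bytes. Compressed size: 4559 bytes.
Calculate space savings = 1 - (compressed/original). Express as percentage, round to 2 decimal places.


ratio = compressed/original = 4559/41035 = 0.1111
savings = 1 - ratio = 1 - 0.1111 = 0.8889
as a percentage: 0.8889 * 100 = 88.89%

Space savings = 1 - 4559/41035 = 88.89%


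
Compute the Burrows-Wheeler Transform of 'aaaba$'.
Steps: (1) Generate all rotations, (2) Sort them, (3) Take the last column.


Rotations (sorted):
  0: $aaaba -> last char: a
  1: a$aaab -> last char: b
  2: aaaba$ -> last char: $
  3: aaba$a -> last char: a
  4: aba$aa -> last char: a
  5: ba$aaa -> last char: a


BWT = ab$aaa


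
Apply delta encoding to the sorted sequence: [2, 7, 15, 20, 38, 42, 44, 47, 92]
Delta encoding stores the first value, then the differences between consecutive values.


First value: 2
Deltas:
  7 - 2 = 5
  15 - 7 = 8
  20 - 15 = 5
  38 - 20 = 18
  42 - 38 = 4
  44 - 42 = 2
  47 - 44 = 3
  92 - 47 = 45


Delta encoded: [2, 5, 8, 5, 18, 4, 2, 3, 45]


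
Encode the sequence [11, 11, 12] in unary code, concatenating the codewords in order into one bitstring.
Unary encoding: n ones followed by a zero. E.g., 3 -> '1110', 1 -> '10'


Encode each number as n ones followed by a terminating 0:
  11 -> 111111111110 (12 bits)
  11 -> 111111111110 (12 bits)
  12 -> 1111111111110 (13 bits)
Total length = 12 + 12 + 13 = 37 bits.

Unary([11, 11, 12]) = 1111111111101111111111101111111111110 (37 bits)


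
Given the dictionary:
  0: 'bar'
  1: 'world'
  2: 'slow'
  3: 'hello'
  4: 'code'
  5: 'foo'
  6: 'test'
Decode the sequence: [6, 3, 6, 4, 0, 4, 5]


Look up each index in the dictionary:
  6 -> 'test'
  3 -> 'hello'
  6 -> 'test'
  4 -> 'code'
  0 -> 'bar'
  4 -> 'code'
  5 -> 'foo'

Decoded: "test hello test code bar code foo"


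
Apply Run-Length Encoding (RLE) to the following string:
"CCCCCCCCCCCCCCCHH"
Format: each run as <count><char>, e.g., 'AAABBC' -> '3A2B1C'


Scanning runs left to right:
  i=0: run of 'C' x 15 -> '15C'
  i=15: run of 'H' x 2 -> '2H'

RLE = 15C2H


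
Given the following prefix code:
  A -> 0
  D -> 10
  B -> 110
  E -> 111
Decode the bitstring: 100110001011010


Decoding step by step:
Bits 10 -> D
Bits 0 -> A
Bits 110 -> B
Bits 0 -> A
Bits 0 -> A
Bits 10 -> D
Bits 110 -> B
Bits 10 -> D


Decoded message: DABAADBD


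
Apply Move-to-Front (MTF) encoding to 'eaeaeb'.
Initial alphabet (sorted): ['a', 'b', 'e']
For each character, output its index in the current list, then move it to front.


MTF encoding:
'e': index 2 in ['a', 'b', 'e'] -> ['e', 'a', 'b']
'a': index 1 in ['e', 'a', 'b'] -> ['a', 'e', 'b']
'e': index 1 in ['a', 'e', 'b'] -> ['e', 'a', 'b']
'a': index 1 in ['e', 'a', 'b'] -> ['a', 'e', 'b']
'e': index 1 in ['a', 'e', 'b'] -> ['e', 'a', 'b']
'b': index 2 in ['e', 'a', 'b'] -> ['b', 'e', 'a']


Output: [2, 1, 1, 1, 1, 2]


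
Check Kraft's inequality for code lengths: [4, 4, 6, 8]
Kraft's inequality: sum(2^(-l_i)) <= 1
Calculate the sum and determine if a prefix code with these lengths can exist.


Sum = 2^(-4) + 2^(-4) + 2^(-6) + 2^(-8)
    = 0.0625 + 0.0625 + 0.015625 + 0.00390625
    = 37/256 = 0.14453125
Since 0.14453125 <= 1, Kraft's inequality IS satisfied.
A prefix code with these lengths CAN exist.

Kraft sum = 0.14453125. Satisfied.


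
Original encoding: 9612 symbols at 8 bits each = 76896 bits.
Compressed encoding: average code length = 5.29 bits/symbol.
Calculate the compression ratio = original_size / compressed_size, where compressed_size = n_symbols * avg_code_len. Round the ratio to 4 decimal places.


original_size = n_symbols * orig_bits = 9612 * 8 = 76896 bits
compressed_size = n_symbols * avg_code_len = 9612 * 5.29 = 50847.48 bits
ratio = original_size / compressed_size = 76896 / 50847.48 = 1.5123

Compression ratio = 1.5123


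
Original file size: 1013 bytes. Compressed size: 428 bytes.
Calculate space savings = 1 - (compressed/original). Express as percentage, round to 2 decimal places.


ratio = compressed/original = 428/1013 = 0.422507
savings = 1 - ratio = 1 - 0.422507 = 0.577493
as a percentage: 0.577493 * 100 = 57.75%

Space savings = 1 - 428/1013 = 57.75%


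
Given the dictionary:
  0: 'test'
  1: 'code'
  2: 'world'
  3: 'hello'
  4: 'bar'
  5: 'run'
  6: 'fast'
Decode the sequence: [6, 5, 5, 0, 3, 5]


Look up each index in the dictionary:
  6 -> 'fast'
  5 -> 'run'
  5 -> 'run'
  0 -> 'test'
  3 -> 'hello'
  5 -> 'run'

Decoded: "fast run run test hello run"


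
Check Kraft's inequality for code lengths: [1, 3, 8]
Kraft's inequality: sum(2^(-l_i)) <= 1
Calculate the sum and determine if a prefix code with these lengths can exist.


Sum = 2^(-1) + 2^(-3) + 2^(-8)
    = 0.5 + 0.125 + 0.00390625
    = 161/256 = 0.62890625
Since 0.62890625 <= 1, Kraft's inequality IS satisfied.
A prefix code with these lengths CAN exist.

Kraft sum = 0.62890625. Satisfied.


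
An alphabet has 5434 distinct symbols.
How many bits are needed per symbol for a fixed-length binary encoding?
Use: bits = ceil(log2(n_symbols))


log2(5434) = 12.4078
Bracket: 2^12 = 4096 < 5434 <= 2^13 = 8192
So ceil(log2(5434)) = 13

bits = ceil(log2(5434)) = ceil(12.4078) = 13 bits


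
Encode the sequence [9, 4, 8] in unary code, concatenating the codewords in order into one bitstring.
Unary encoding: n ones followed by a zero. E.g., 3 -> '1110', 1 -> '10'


Encode each number as n ones followed by a terminating 0:
  9 -> 1111111110 (10 bits)
  4 -> 11110 (5 bits)
  8 -> 111111110 (9 bits)
Total length = 10 + 5 + 9 = 24 bits.

Unary([9, 4, 8]) = 111111111011110111111110 (24 bits)


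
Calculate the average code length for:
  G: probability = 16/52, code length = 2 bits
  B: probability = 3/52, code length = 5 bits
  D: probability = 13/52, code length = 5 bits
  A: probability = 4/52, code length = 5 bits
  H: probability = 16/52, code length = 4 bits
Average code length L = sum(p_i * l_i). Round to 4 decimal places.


Weighted contributions p_i * l_i:
  G: (16/52) * 2 = 32/52
  B: (3/52) * 5 = 15/52
  D: (13/52) * 5 = 65/52
  A: (4/52) * 5 = 20/52
  H: (16/52) * 4 = 64/52
Sum = (32 + 15 + 65 + 20 + 64)/52 = 196/52

L = 196/52 = 3.7692 bits/symbol


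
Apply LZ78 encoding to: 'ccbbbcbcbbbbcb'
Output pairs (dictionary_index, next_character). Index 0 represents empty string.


LZ78 encoding steps:
Dictionary: {0: ''}
Step 1: w='' (idx 0), next='c' -> output (0, 'c'), add 'c' as idx 1
Step 2: w='c' (idx 1), next='b' -> output (1, 'b'), add 'cb' as idx 2
Step 3: w='' (idx 0), next='b' -> output (0, 'b'), add 'b' as idx 3
Step 4: w='b' (idx 3), next='c' -> output (3, 'c'), add 'bc' as idx 4
Step 5: w='bc' (idx 4), next='b' -> output (4, 'b'), add 'bcb' as idx 5
Step 6: w='b' (idx 3), next='b' -> output (3, 'b'), add 'bb' as idx 6
Step 7: w='bcb' (idx 5), end of input -> output (5, '')


Encoded: [(0, 'c'), (1, 'b'), (0, 'b'), (3, 'c'), (4, 'b'), (3, 'b'), (5, '')]


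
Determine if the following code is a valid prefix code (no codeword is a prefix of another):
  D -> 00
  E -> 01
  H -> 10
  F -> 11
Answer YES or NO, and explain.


Checking each pair (does one codeword prefix another?):
  D='00' vs E='01': no prefix
  D='00' vs H='10': no prefix
  D='00' vs F='11': no prefix
  E='01' vs D='00': no prefix
  E='01' vs H='10': no prefix
  E='01' vs F='11': no prefix
  H='10' vs D='00': no prefix
  H='10' vs E='01': no prefix
  H='10' vs F='11': no prefix
  F='11' vs D='00': no prefix
  F='11' vs E='01': no prefix
  F='11' vs H='10': no prefix
No violation found over all pairs.

YES -- this is a valid prefix code. No codeword is a prefix of any other codeword.


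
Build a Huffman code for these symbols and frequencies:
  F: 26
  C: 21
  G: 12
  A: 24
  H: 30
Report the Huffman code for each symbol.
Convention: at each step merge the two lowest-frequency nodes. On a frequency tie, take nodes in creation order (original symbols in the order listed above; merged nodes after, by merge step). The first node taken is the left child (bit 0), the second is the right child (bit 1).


Huffman tree construction:
Step 1: Merge G(12) + C(21) = 33
Step 2: Merge A(24) + F(26) = 50
Step 3: Merge H(30) + (G+C)(33) = 63
Step 4: Merge (A+F)(50) + (H+(G+C))(63) = 113
Read each symbol's code off the tree from the root (left child = 0, right child = 1).

Codes:
  F: 01 (length 2)
  C: 111 (length 3)
  G: 110 (length 3)
  A: 00 (length 2)
  H: 10 (length 2)
Average code length: 259/113 = 2.2920 bits/symbol


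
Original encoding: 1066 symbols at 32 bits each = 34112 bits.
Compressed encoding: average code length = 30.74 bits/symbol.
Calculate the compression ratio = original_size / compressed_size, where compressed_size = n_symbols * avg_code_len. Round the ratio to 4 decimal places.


original_size = n_symbols * orig_bits = 1066 * 32 = 34112 bits
compressed_size = n_symbols * avg_code_len = 1066 * 30.74 = 32768.84 bits
ratio = original_size / compressed_size = 34112 / 32768.84 = 1.041

Compression ratio = 1.041


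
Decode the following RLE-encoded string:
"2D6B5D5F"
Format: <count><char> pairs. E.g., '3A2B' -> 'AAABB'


Expanding each <count><char> pair:
  2D -> 'DD'
  6B -> 'BBBBBB'
  5D -> 'DDDDD'
  5F -> 'FFFFF'

Decoded = DDBBBBBBDDDDDFFFFF


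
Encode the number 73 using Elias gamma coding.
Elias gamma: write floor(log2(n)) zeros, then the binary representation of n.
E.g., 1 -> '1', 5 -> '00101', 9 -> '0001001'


num_bits = floor(log2(73)) + 1 = 7
leading_zeros = num_bits - 1 = 6
binary(73) = 1001001

Elias gamma(73) = '000000' + '1001001' = 0000001001001 (13 bits)


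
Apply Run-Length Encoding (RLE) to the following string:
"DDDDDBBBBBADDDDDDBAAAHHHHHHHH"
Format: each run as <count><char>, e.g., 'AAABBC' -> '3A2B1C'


Scanning runs left to right:
  i=0: run of 'D' x 5 -> '5D'
  i=5: run of 'B' x 5 -> '5B'
  i=10: run of 'A' x 1 -> '1A'
  i=11: run of 'D' x 6 -> '6D'
  i=17: run of 'B' x 1 -> '1B'
  i=18: run of 'A' x 3 -> '3A'
  i=21: run of 'H' x 8 -> '8H'

RLE = 5D5B1A6D1B3A8H


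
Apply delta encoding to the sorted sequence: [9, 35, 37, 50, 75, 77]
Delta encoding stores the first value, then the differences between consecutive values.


First value: 9
Deltas:
  35 - 9 = 26
  37 - 35 = 2
  50 - 37 = 13
  75 - 50 = 25
  77 - 75 = 2


Delta encoded: [9, 26, 2, 13, 25, 2]


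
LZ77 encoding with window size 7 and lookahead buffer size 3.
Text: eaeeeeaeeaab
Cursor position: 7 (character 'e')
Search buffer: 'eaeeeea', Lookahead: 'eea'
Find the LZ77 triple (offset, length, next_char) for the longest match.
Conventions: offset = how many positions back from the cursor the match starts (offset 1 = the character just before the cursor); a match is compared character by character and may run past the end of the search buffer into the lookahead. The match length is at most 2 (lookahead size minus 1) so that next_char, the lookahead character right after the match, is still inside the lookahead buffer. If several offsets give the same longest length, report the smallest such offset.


Try each offset into the search buffer:
  offset=1 (pos 6, char 'a'): match length 0
  offset=2 (pos 5, char 'e'): match length 1
  offset=3 (pos 4, char 'e'): match length 2
  offset=4 (pos 3, char 'e'): match length 2
  offset=5 (pos 2, char 'e'): match length 2
  offset=6 (pos 1, char 'a'): match length 0
  offset=7 (pos 0, char 'e'): match length 1
Longest match has length 2, found at offsets 3, 4, 5; take the smallest, offset 3.
next_char = character at position 7 + 2 = 9 -> 'a'

Best match: offset=3, length=2 (matching 'ee' starting at position 4)
LZ77 triple: (3, 2, 'a')


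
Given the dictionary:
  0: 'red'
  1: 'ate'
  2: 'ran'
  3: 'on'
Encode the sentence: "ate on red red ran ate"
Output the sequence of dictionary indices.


Look up each word in the dictionary:
  'ate' -> 1
  'on' -> 3
  'red' -> 0
  'red' -> 0
  'ran' -> 2
  'ate' -> 1

Encoded: [1, 3, 0, 0, 2, 1]


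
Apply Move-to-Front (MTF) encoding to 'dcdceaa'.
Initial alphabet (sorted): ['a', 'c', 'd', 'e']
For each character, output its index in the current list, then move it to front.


MTF encoding:
'd': index 2 in ['a', 'c', 'd', 'e'] -> ['d', 'a', 'c', 'e']
'c': index 2 in ['d', 'a', 'c', 'e'] -> ['c', 'd', 'a', 'e']
'd': index 1 in ['c', 'd', 'a', 'e'] -> ['d', 'c', 'a', 'e']
'c': index 1 in ['d', 'c', 'a', 'e'] -> ['c', 'd', 'a', 'e']
'e': index 3 in ['c', 'd', 'a', 'e'] -> ['e', 'c', 'd', 'a']
'a': index 3 in ['e', 'c', 'd', 'a'] -> ['a', 'e', 'c', 'd']
'a': index 0 in ['a', 'e', 'c', 'd'] -> ['a', 'e', 'c', 'd']


Output: [2, 2, 1, 1, 3, 3, 0]


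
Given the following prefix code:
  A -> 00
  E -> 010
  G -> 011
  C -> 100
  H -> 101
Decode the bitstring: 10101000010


Decoding step by step:
Bits 101 -> H
Bits 010 -> E
Bits 00 -> A
Bits 010 -> E


Decoded message: HEAE


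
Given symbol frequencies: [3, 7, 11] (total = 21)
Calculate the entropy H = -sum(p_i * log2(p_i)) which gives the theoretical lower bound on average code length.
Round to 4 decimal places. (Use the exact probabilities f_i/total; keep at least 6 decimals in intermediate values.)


Per-symbol terms -p_i * log2(p_i) with p_i = f_i/21:
  p = 3/21 = 0.142857: log2(p) = -2.807355, -p*log2(p) = 0.401051
  p = 7/21 = 0.333333: log2(p) = -1.584963, -p*log2(p) = 0.528321
  p = 11/21 = 0.523810: log2(p) = -0.932886, -p*log2(p) = 0.488654
H = 0.401051 + 0.528321 + 0.488654 = 1.418026

H = 1.418 bits/symbol


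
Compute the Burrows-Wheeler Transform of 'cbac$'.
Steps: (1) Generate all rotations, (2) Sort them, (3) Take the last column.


Rotations (sorted):
  0: $cbac -> last char: c
  1: ac$cb -> last char: b
  2: bac$c -> last char: c
  3: c$cba -> last char: a
  4: cbac$ -> last char: $


BWT = cbca$


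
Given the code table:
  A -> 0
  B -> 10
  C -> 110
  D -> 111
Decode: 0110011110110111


Decoding:
0 -> A
110 -> C
0 -> A
111 -> D
10 -> B
110 -> C
111 -> D


Result: ACADBCD


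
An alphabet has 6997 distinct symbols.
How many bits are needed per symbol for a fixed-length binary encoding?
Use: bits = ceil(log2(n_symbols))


log2(6997) = 12.7725
Bracket: 2^12 = 4096 < 6997 <= 2^13 = 8192
So ceil(log2(6997)) = 13

bits = ceil(log2(6997)) = ceil(12.7725) = 13 bits


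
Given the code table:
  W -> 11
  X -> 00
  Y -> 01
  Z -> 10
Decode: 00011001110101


Decoding:
00 -> X
01 -> Y
10 -> Z
01 -> Y
11 -> W
01 -> Y
01 -> Y


Result: XYZYWYY


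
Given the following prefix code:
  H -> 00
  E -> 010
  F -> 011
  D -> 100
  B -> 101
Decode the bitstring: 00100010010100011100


Decoding step by step:
Bits 00 -> H
Bits 100 -> D
Bits 010 -> E
Bits 010 -> E
Bits 100 -> D
Bits 011 -> F
Bits 100 -> D


Decoded message: HDEEDFD


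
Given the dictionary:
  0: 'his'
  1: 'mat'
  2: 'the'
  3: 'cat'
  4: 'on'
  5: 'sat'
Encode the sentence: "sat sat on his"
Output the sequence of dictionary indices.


Look up each word in the dictionary:
  'sat' -> 5
  'sat' -> 5
  'on' -> 4
  'his' -> 0

Encoded: [5, 5, 4, 0]


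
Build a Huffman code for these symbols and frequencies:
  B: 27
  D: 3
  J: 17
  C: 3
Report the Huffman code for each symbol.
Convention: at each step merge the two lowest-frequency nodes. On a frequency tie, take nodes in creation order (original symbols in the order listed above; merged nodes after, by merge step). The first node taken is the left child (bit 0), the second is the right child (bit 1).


Huffman tree construction:
Step 1: Merge D(3) + C(3) = 6
Step 2: Merge (D+C)(6) + J(17) = 23
Step 3: Merge ((D+C)+J)(23) + B(27) = 50
Read each symbol's code off the tree from the root (left child = 0, right child = 1).

Codes:
  B: 1 (length 1)
  D: 000 (length 3)
  J: 01 (length 2)
  C: 001 (length 3)
Average code length: 79/50 = 1.5800 bits/symbol


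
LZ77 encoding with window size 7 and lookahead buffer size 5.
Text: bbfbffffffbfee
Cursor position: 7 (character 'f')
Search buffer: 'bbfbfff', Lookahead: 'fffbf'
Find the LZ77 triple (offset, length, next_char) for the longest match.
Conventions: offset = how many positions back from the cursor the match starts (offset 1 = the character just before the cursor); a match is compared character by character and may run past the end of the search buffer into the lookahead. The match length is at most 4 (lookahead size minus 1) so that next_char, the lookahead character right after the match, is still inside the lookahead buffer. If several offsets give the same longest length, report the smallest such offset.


Try each offset into the search buffer:
  offset=1 (pos 6, char 'f'): match length 3
  offset=2 (pos 5, char 'f'): match length 3
  offset=3 (pos 4, char 'f'): match length 3
  offset=4 (pos 3, char 'b'): match length 0
  offset=5 (pos 2, char 'f'): match length 1
  offset=6 (pos 1, char 'b'): match length 0
  offset=7 (pos 0, char 'b'): match length 0
Longest match has length 3, found at offsets 1, 2, 3; take the smallest, offset 1.
next_char = character at position 7 + 3 = 10 -> 'b'

Best match: offset=1, length=3 (matching 'fff' starting at position 6)
LZ77 triple: (1, 3, 'b')


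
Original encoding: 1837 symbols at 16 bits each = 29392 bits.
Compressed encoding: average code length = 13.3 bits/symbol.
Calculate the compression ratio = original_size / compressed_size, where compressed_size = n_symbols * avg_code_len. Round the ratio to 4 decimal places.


original_size = n_symbols * orig_bits = 1837 * 16 = 29392 bits
compressed_size = n_symbols * avg_code_len = 1837 * 13.3 = 24432.1 bits
ratio = original_size / compressed_size = 29392 / 24432.1 = 1.203

Compression ratio = 1.203


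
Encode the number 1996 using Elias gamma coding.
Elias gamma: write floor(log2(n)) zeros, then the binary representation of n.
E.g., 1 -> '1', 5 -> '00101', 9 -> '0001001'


num_bits = floor(log2(1996)) + 1 = 11
leading_zeros = num_bits - 1 = 10
binary(1996) = 11111001100

Elias gamma(1996) = '0000000000' + '11111001100' = 000000000011111001100 (21 bits)
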